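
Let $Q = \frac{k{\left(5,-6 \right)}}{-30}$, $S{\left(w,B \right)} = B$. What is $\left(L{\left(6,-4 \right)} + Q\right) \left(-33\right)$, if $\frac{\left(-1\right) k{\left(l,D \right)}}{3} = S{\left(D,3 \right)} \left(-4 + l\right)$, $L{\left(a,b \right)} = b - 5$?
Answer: $\frac{2871}{10} \approx 287.1$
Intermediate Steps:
$L{\left(a,b \right)} = -5 + b$
$k{\left(l,D \right)} = 36 - 9 l$ ($k{\left(l,D \right)} = - 3 \cdot 3 \left(-4 + l\right) = - 3 \left(-12 + 3 l\right) = 36 - 9 l$)
$Q = \frac{3}{10}$ ($Q = \frac{36 - 45}{-30} = \left(36 - 45\right) \left(- \frac{1}{30}\right) = \left(-9\right) \left(- \frac{1}{30}\right) = \frac{3}{10} \approx 0.3$)
$\left(L{\left(6,-4 \right)} + Q\right) \left(-33\right) = \left(\left(-5 - 4\right) + \frac{3}{10}\right) \left(-33\right) = \left(-9 + \frac{3}{10}\right) \left(-33\right) = \left(- \frac{87}{10}\right) \left(-33\right) = \frac{2871}{10}$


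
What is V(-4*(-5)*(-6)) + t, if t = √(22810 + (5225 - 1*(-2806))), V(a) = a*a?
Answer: 14400 + √30841 ≈ 14576.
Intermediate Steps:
V(a) = a²
t = √30841 (t = √(22810 + (5225 + 2806)) = √(22810 + 8031) = √30841 ≈ 175.62)
V(-4*(-5)*(-6)) + t = (-4*(-5)*(-6))² + √30841 = (20*(-6))² + √30841 = (-120)² + √30841 = 14400 + √30841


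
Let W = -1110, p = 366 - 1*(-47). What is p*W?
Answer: -458430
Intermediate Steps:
p = 413 (p = 366 + 47 = 413)
p*W = 413*(-1110) = -458430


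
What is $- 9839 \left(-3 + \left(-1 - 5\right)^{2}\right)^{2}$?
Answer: $-10714671$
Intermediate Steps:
$- 9839 \left(-3 + \left(-1 - 5\right)^{2}\right)^{2} = - 9839 \left(-3 + \left(-6\right)^{2}\right)^{2} = - 9839 \left(-3 + 36\right)^{2} = - 9839 \cdot 33^{2} = \left(-9839\right) 1089 = -10714671$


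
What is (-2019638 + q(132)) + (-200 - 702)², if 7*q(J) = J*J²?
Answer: -6142270/7 ≈ -8.7747e+5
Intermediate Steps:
q(J) = J³/7 (q(J) = (J*J²)/7 = J³/7)
(-2019638 + q(132)) + (-200 - 702)² = (-2019638 + (⅐)*132³) + (-200 - 702)² = (-2019638 + (⅐)*2299968) + (-902)² = (-2019638 + 2299968/7) + 813604 = -11837498/7 + 813604 = -6142270/7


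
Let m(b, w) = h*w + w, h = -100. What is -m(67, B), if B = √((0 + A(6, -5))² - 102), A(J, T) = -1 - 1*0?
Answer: 99*I*√101 ≈ 994.94*I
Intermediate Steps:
A(J, T) = -1 (A(J, T) = -1 + 0 = -1)
B = I*√101 (B = √((0 - 1)² - 102) = √((-1)² - 102) = √(1 - 102) = √(-101) = I*√101 ≈ 10.05*I)
m(b, w) = -99*w (m(b, w) = -100*w + w = -99*w)
-m(67, B) = -(-99)*I*√101 = 99*I*√101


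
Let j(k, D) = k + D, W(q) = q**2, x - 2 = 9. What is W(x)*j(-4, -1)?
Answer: -605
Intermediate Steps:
x = 11 (x = 2 + 9 = 11)
j(k, D) = D + k
W(x)*j(-4, -1) = 11**2*(-1 - 4) = 121*(-5) = -605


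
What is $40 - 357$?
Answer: $-317$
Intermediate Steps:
$40 - 357 = -317$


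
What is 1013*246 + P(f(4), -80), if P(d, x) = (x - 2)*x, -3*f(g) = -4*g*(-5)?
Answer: 255758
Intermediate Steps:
f(g) = -20*g/3 (f(g) = -(-4*g)*(-5)/3 = -20*g/3)
P(d, x) = x*(-2 + x) (P(d, x) = (-2 + x)*x = x*(-2 + x))
1013*246 + P(f(4), -80) = 1013*246 - 80*(-2 - 80) = 249198 - 80*(-82) = 249198 + 6560 = 255758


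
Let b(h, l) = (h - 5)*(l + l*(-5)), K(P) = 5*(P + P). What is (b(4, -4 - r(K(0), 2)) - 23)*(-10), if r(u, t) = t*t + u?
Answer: 550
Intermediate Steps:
K(P) = 10*P (K(P) = 5*(2*P) = 10*P)
r(u, t) = u + t**2 (r(u, t) = t**2 + u = u + t**2)
b(h, l) = -4*l*(-5 + h) (b(h, l) = (-5 + h)*(l - 5*l) = (-5 + h)*(-4*l) = -4*l*(-5 + h))
(b(4, -4 - r(K(0), 2)) - 23)*(-10) = (4*(-4 - (10*0 + 2**2))*(5 - 1*4) - 23)*(-10) = (4*(-4 - (0 + 4))*(5 - 4) - 23)*(-10) = (4*(-4 - 1*4)*1 - 23)*(-10) = (4*(-4 - 4)*1 - 23)*(-10) = (4*(-8)*1 - 23)*(-10) = (-32 - 23)*(-10) = -55*(-10) = 550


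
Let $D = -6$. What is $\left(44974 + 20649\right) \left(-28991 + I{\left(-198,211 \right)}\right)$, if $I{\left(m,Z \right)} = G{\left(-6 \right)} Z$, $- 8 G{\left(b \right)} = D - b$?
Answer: $-1902476393$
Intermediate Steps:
$G{\left(b \right)} = \frac{3}{4} + \frac{b}{8}$ ($G{\left(b \right)} = - \frac{-6 - b}{8} = \frac{3}{4} + \frac{b}{8}$)
$I{\left(m,Z \right)} = 0$ ($I{\left(m,Z \right)} = \left(\frac{3}{4} + \frac{1}{8} \left(-6\right)\right) Z = \left(\frac{3}{4} - \frac{3}{4}\right) Z = 0 Z = 0$)
$\left(44974 + 20649\right) \left(-28991 + I{\left(-198,211 \right)}\right) = \left(44974 + 20649\right) \left(-28991 + 0\right) = 65623 \left(-28991\right) = -1902476393$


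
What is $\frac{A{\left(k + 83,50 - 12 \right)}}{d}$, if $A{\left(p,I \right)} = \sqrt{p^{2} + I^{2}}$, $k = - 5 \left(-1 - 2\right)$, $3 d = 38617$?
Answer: $\frac{6 \sqrt{2762}}{38617} \approx 0.0081655$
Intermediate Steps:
$d = \frac{38617}{3}$ ($d = \frac{1}{3} \cdot 38617 = \frac{38617}{3} \approx 12872.0$)
$k = 15$ ($k = \left(-5\right) \left(-3\right) = 15$)
$A{\left(p,I \right)} = \sqrt{I^{2} + p^{2}}$
$\frac{A{\left(k + 83,50 - 12 \right)}}{d} = \frac{\sqrt{\left(50 - 12\right)^{2} + \left(15 + 83\right)^{2}}}{\frac{38617}{3}} = \sqrt{38^{2} + 98^{2}} \cdot \frac{3}{38617} = \sqrt{1444 + 9604} \cdot \frac{3}{38617} = \sqrt{11048} \cdot \frac{3}{38617} = 2 \sqrt{2762} \cdot \frac{3}{38617} = \frac{6 \sqrt{2762}}{38617}$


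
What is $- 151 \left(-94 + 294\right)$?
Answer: $-30200$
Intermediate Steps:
$- 151 \left(-94 + 294\right) = \left(-151\right) 200 = -30200$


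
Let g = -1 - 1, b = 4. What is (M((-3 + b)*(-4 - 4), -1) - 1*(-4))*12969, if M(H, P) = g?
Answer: 25938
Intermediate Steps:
g = -2
M(H, P) = -2
(M((-3 + b)*(-4 - 4), -1) - 1*(-4))*12969 = (-2 - 1*(-4))*12969 = (-2 + 4)*12969 = 2*12969 = 25938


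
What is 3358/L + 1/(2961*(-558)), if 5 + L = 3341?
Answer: 462350989/459322164 ≈ 1.0066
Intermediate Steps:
L = 3336 (L = -5 + 3341 = 3336)
3358/L + 1/(2961*(-558)) = 3358/3336 + 1/(2961*(-558)) = 3358*(1/3336) + (1/2961)*(-1/558) = 1679/1668 - 1/1652238 = 462350989/459322164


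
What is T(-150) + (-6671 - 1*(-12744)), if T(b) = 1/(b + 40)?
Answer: 668029/110 ≈ 6073.0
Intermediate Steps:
T(b) = 1/(40 + b)
T(-150) + (-6671 - 1*(-12744)) = 1/(40 - 150) + (-6671 - 1*(-12744)) = 1/(-110) + (-6671 + 12744) = -1/110 + 6073 = 668029/110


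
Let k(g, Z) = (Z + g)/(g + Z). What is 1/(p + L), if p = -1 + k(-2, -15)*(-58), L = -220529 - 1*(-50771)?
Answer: -1/169817 ≈ -5.8887e-6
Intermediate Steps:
L = -169758 (L = -220529 + 50771 = -169758)
k(g, Z) = 1 (k(g, Z) = (Z + g)/(Z + g) = 1)
p = -59 (p = -1 + 1*(-58) = -1 - 58 = -59)
1/(p + L) = 1/(-59 - 169758) = 1/(-169817) = -1/169817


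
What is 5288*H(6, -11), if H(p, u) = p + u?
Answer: -26440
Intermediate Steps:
5288*H(6, -11) = 5288*(6 - 11) = 5288*(-5) = -26440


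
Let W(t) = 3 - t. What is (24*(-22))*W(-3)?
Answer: -3168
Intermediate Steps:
(24*(-22))*W(-3) = (24*(-22))*(3 - 1*(-3)) = -528*(3 + 3) = -528*6 = -3168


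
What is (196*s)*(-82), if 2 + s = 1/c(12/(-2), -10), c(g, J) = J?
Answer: 168756/5 ≈ 33751.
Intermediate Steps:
s = -21/10 (s = -2 + 1/(-10) = -2 - ⅒ = -21/10 ≈ -2.1000)
(196*s)*(-82) = (196*(-21/10))*(-82) = -2058/5*(-82) = 168756/5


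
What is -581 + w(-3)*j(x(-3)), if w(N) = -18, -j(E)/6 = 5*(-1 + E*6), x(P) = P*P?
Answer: 28039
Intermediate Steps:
x(P) = P²
j(E) = 30 - 180*E (j(E) = -30*(-1 + E*6) = -30*(-1 + 6*E) = -6*(-5 + 30*E) = 30 - 180*E)
-581 + w(-3)*j(x(-3)) = -581 - 18*(30 - 180*(-3)²) = -581 - 18*(30 - 180*9) = -581 - 18*(30 - 1620) = -581 - 18*(-1590) = -581 + 28620 = 28039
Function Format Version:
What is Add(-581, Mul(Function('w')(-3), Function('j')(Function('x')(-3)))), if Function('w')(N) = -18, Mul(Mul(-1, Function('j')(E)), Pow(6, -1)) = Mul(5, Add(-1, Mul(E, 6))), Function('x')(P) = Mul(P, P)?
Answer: 28039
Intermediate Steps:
Function('x')(P) = Pow(P, 2)
Function('j')(E) = Add(30, Mul(-180, E)) (Function('j')(E) = Mul(-6, Mul(5, Add(-1, Mul(E, 6)))) = Mul(-6, Mul(5, Add(-1, Mul(6, E)))) = Mul(-6, Add(-5, Mul(30, E))) = Add(30, Mul(-180, E)))
Add(-581, Mul(Function('w')(-3), Function('j')(Function('x')(-3)))) = Add(-581, Mul(-18, Add(30, Mul(-180, Pow(-3, 2))))) = Add(-581, Mul(-18, Add(30, Mul(-180, 9)))) = Add(-581, Mul(-18, Add(30, -1620))) = Add(-581, Mul(-18, -1590)) = Add(-581, 28620) = 28039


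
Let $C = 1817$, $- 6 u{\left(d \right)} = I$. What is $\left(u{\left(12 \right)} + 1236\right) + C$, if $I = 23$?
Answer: $\frac{18295}{6} \approx 3049.2$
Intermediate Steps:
$u{\left(d \right)} = - \frac{23}{6}$ ($u{\left(d \right)} = \left(- \frac{1}{6}\right) 23 = - \frac{23}{6}$)
$\left(u{\left(12 \right)} + 1236\right) + C = \left(- \frac{23}{6} + 1236\right) + 1817 = \frac{7393}{6} + 1817 = \frac{18295}{6}$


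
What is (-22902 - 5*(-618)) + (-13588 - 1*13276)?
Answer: -46676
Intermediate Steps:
(-22902 - 5*(-618)) + (-13588 - 1*13276) = (-22902 + 3090) + (-13588 - 13276) = -19812 - 26864 = -46676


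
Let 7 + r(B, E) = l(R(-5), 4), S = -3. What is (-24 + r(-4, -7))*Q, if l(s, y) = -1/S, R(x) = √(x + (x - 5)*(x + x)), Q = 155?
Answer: -14260/3 ≈ -4753.3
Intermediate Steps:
R(x) = √(x + 2*x*(-5 + x)) (R(x) = √(x + (-5 + x)*(2*x)) = √(x + 2*x*(-5 + x)))
l(s, y) = ⅓ (l(s, y) = -1/(-3) = -1*(-⅓) = ⅓)
r(B, E) = -20/3 (r(B, E) = -7 + ⅓ = -20/3)
(-24 + r(-4, -7))*Q = (-24 - 20/3)*155 = -92/3*155 = -14260/3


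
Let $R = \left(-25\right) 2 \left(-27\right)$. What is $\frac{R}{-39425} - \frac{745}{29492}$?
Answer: $- \frac{2767433}{46508884} \approx -0.059503$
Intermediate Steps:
$R = 1350$ ($R = \left(-50\right) \left(-27\right) = 1350$)
$\frac{R}{-39425} - \frac{745}{29492} = \frac{1350}{-39425} - \frac{745}{29492} = 1350 \left(- \frac{1}{39425}\right) - \frac{745}{29492} = - \frac{54}{1577} - \frac{745}{29492} = - \frac{2767433}{46508884}$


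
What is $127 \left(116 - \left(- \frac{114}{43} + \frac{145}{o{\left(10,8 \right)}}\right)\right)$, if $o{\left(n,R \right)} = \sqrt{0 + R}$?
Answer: $\frac{647954}{43} - \frac{18415 \sqrt{2}}{4} \approx 8558.0$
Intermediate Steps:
$o{\left(n,R \right)} = \sqrt{R}$
$127 \left(116 - \left(- \frac{114}{43} + \frac{145}{o{\left(10,8 \right)}}\right)\right) = 127 \left(116 - \left(- \frac{114}{43} + 145 \frac{\sqrt{2}}{4}\right)\right) = 127 \left(116 - \left(- \frac{114}{43} + \frac{145}{2 \sqrt{2}}\right)\right) = 127 \left(116 + \left(- 145 \frac{\sqrt{2}}{4} + \frac{114}{43}\right)\right) = 127 \left(116 + \left(- \frac{145 \sqrt{2}}{4} + \frac{114}{43}\right)\right) = 127 \left(116 + \left(\frac{114}{43} - \frac{145 \sqrt{2}}{4}\right)\right) = 127 \left(\frac{5102}{43} - \frac{145 \sqrt{2}}{4}\right) = \frac{647954}{43} - \frac{18415 \sqrt{2}}{4}$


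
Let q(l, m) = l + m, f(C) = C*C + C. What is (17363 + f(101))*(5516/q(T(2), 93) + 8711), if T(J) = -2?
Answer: 3154667615/13 ≈ 2.4267e+8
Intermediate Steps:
f(C) = C + C**2 (f(C) = C**2 + C = C + C**2)
(17363 + f(101))*(5516/q(T(2), 93) + 8711) = (17363 + 101*(1 + 101))*(5516/(-2 + 93) + 8711) = (17363 + 101*102)*(5516/91 + 8711) = (17363 + 10302)*(5516*(1/91) + 8711) = 27665*(788/13 + 8711) = 27665*(114031/13) = 3154667615/13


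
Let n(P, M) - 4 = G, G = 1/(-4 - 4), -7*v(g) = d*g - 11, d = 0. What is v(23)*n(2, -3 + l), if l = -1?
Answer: 341/56 ≈ 6.0893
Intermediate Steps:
v(g) = 11/7 (v(g) = -(0*g - 11)/7 = -(0 - 11)/7 = -⅐*(-11) = 11/7)
G = -⅛ (G = 1/(-8) = -⅛ ≈ -0.12500)
n(P, M) = 31/8 (n(P, M) = 4 - ⅛ = 31/8)
v(23)*n(2, -3 + l) = (11/7)*(31/8) = 341/56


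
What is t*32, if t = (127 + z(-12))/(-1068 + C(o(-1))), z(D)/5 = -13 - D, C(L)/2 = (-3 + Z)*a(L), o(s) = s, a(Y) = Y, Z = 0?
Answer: -1952/531 ≈ -3.6761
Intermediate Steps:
C(L) = -6*L (C(L) = 2*((-3 + 0)*L) = 2*(-3*L) = -6*L)
z(D) = -65 - 5*D (z(D) = 5*(-13 - D) = -65 - 5*D)
t = -61/531 (t = (127 + (-65 - 5*(-12)))/(-1068 - 6*(-1)) = (127 + (-65 + 60))/(-1068 + 6) = (127 - 5)/(-1062) = 122*(-1/1062) = -61/531 ≈ -0.11488)
t*32 = -61/531*32 = -1952/531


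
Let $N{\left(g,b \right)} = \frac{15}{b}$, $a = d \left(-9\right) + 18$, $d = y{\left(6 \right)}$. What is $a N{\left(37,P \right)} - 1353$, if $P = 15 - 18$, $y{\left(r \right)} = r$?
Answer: $-1173$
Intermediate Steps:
$d = 6$
$a = -36$ ($a = 6 \left(-9\right) + 18 = -54 + 18 = -36$)
$P = -3$
$a N{\left(37,P \right)} - 1353 = - 36 \frac{15}{-3} - 1353 = - 36 \cdot 15 \left(- \frac{1}{3}\right) - 1353 = \left(-36\right) \left(-5\right) - 1353 = 180 - 1353 = -1173$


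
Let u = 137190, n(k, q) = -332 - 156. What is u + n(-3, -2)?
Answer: 136702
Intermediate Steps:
n(k, q) = -488
u + n(-3, -2) = 137190 - 488 = 136702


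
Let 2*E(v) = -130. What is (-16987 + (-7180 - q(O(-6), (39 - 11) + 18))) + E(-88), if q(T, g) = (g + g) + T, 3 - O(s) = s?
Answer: -24333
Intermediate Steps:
E(v) = -65 (E(v) = (½)*(-130) = -65)
O(s) = 3 - s
q(T, g) = T + 2*g (q(T, g) = 2*g + T = T + 2*g)
(-16987 + (-7180 - q(O(-6), (39 - 11) + 18))) + E(-88) = (-16987 + (-7180 - ((3 - 1*(-6)) + 2*((39 - 11) + 18)))) - 65 = (-16987 + (-7180 - ((3 + 6) + 2*(28 + 18)))) - 65 = (-16987 + (-7180 - (9 + 2*46))) - 65 = (-16987 + (-7180 - (9 + 92))) - 65 = (-16987 + (-7180 - 1*101)) - 65 = (-16987 + (-7180 - 101)) - 65 = (-16987 - 7281) - 65 = -24268 - 65 = -24333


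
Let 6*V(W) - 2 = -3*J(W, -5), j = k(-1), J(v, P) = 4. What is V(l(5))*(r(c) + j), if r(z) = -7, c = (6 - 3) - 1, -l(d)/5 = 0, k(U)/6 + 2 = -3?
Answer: 185/3 ≈ 61.667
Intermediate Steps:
k(U) = -30 (k(U) = -12 + 6*(-3) = -12 - 18 = -30)
l(d) = 0 (l(d) = -5*0 = 0)
c = 2 (c = 3 - 1 = 2)
j = -30
V(W) = -5/3 (V(W) = 1/3 + (-3*4)/6 = 1/3 + (1/6)*(-12) = 1/3 - 2 = -5/3)
V(l(5))*(r(c) + j) = -5*(-7 - 30)/3 = -5/3*(-37) = 185/3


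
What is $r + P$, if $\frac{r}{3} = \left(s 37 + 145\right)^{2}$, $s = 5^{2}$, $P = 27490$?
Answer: $3462190$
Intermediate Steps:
$s = 25$
$r = 3434700$ ($r = 3 \left(25 \cdot 37 + 145\right)^{2} = 3 \left(925 + 145\right)^{2} = 3 \cdot 1070^{2} = 3 \cdot 1144900 = 3434700$)
$r + P = 3434700 + 27490 = 3462190$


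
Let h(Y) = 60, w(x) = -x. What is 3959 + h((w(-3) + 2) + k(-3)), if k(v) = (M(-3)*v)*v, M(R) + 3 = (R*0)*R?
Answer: 4019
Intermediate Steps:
M(R) = -3 (M(R) = -3 + (R*0)*R = -3 + 0*R = -3 + 0 = -3)
k(v) = -3*v² (k(v) = (-3*v)*v = -3*v²)
3959 + h((w(-3) + 2) + k(-3)) = 3959 + 60 = 4019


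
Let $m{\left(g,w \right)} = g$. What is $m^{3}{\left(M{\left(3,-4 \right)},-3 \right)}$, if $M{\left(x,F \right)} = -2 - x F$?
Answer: $1000$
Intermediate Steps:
$M{\left(x,F \right)} = -2 - F x$
$m^{3}{\left(M{\left(3,-4 \right)},-3 \right)} = \left(-2 - \left(-4\right) 3\right)^{3} = \left(-2 + 12\right)^{3} = 10^{3} = 1000$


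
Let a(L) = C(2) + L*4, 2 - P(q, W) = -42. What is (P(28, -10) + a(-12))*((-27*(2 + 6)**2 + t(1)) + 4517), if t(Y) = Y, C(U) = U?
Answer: -5580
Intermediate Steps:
P(q, W) = 44 (P(q, W) = 2 - 1*(-42) = 2 + 42 = 44)
a(L) = 2 + 4*L (a(L) = 2 + L*4 = 2 + 4*L)
(P(28, -10) + a(-12))*((-27*(2 + 6)**2 + t(1)) + 4517) = (44 + (2 + 4*(-12)))*((-27*(2 + 6)**2 + 1) + 4517) = (44 + (2 - 48))*((-27*8**2 + 1) + 4517) = (44 - 46)*((-27*64 + 1) + 4517) = -2*((-1728 + 1) + 4517) = -2*(-1727 + 4517) = -2*2790 = -5580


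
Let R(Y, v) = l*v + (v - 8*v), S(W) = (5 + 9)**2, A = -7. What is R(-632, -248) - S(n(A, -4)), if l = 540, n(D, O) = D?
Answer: -132380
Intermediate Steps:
S(W) = 196 (S(W) = 14**2 = 196)
R(Y, v) = 533*v (R(Y, v) = 540*v + (v - 8*v) = 540*v - 7*v = 533*v)
R(-632, -248) - S(n(A, -4)) = 533*(-248) - 1*196 = -132184 - 196 = -132380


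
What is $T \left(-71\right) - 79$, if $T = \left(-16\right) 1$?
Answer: $1057$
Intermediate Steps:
$T = -16$
$T \left(-71\right) - 79 = \left(-16\right) \left(-71\right) - 79 = 1136 - 79 = 1057$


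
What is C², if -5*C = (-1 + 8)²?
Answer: 2401/25 ≈ 96.040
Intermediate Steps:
C = -49/5 (C = -(-1 + 8)²/5 = -⅕*7² = -⅕*49 = -49/5 ≈ -9.8000)
C² = (-49/5)² = 2401/25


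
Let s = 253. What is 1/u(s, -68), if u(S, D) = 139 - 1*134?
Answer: 1/5 ≈ 0.20000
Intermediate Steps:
u(S, D) = 5 (u(S, D) = 139 - 134 = 5)
1/u(s, -68) = 1/5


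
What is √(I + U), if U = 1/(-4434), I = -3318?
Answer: I*√65233065642/4434 ≈ 57.602*I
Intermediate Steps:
U = -1/4434 ≈ -0.00022553
√(I + U) = √(-3318 - 1/4434) = √(-14712013/4434) = I*√65233065642/4434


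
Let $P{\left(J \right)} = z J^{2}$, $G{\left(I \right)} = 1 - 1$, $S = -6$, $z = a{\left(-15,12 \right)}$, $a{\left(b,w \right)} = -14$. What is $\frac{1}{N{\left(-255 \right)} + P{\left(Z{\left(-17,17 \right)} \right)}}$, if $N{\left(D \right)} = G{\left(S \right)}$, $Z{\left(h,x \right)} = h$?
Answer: $- \frac{1}{4046} \approx -0.00024716$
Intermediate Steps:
$z = -14$
$G{\left(I \right)} = 0$ ($G{\left(I \right)} = 1 - 1 = 0$)
$P{\left(J \right)} = - 14 J^{2}$
$N{\left(D \right)} = 0$
$\frac{1}{N{\left(-255 \right)} + P{\left(Z{\left(-17,17 \right)} \right)}} = \frac{1}{0 - 14 \left(-17\right)^{2}} = \frac{1}{0 - 4046} = \frac{1}{-4046} = - \frac{1}{4046}$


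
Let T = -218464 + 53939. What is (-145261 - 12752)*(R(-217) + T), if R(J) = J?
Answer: 26031377646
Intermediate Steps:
T = -164525
(-145261 - 12752)*(R(-217) + T) = (-145261 - 12752)*(-217 - 164525) = -158013*(-164742) = 26031377646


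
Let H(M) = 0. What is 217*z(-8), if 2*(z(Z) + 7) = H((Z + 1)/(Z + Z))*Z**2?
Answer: -1519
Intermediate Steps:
z(Z) = -7 (z(Z) = -7 + (0*Z**2)/2 = -7 + (1/2)*0 = -7 + 0 = -7)
217*z(-8) = 217*(-7) = -1519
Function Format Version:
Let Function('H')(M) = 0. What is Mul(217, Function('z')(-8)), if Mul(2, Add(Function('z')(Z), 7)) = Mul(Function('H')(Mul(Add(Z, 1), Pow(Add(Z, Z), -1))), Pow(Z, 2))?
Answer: -1519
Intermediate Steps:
Function('z')(Z) = -7 (Function('z')(Z) = Add(-7, Mul(Rational(1, 2), Mul(0, Pow(Z, 2)))) = Add(-7, Mul(Rational(1, 2), 0)) = Add(-7, 0) = -7)
Mul(217, Function('z')(-8)) = Mul(217, -7) = -1519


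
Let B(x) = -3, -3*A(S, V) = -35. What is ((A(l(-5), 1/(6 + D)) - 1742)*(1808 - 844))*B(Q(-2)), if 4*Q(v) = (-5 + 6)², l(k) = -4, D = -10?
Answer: 5004124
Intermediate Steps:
A(S, V) = 35/3 (A(S, V) = -⅓*(-35) = 35/3)
Q(v) = ¼ (Q(v) = (-5 + 6)²/4 = (¼)*1² = (¼)*1 = ¼)
((A(l(-5), 1/(6 + D)) - 1742)*(1808 - 844))*B(Q(-2)) = ((35/3 - 1742)*(1808 - 844))*(-3) = -5191/3*964*(-3) = -5004124/3*(-3) = 5004124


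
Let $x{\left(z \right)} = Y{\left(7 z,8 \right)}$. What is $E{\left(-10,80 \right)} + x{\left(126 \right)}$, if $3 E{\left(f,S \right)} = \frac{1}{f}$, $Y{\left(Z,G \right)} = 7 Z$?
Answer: $\frac{185219}{30} \approx 6174.0$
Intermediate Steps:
$x{\left(z \right)} = 49 z$ ($x{\left(z \right)} = 7 \cdot 7 z = 49 z$)
$E{\left(f,S \right)} = \frac{1}{3 f}$
$E{\left(-10,80 \right)} + x{\left(126 \right)} = \frac{1}{3 \left(-10\right)} + 49 \cdot 126 = \frac{1}{3} \left(- \frac{1}{10}\right) + 6174 = - \frac{1}{30} + 6174 = \frac{185219}{30}$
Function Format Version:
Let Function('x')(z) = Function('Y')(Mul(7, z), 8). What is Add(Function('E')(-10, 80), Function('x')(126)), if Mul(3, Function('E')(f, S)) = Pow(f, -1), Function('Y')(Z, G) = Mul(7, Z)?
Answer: Rational(185219, 30) ≈ 6174.0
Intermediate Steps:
Function('x')(z) = Mul(49, z) (Function('x')(z) = Mul(7, Mul(7, z)) = Mul(49, z))
Function('E')(f, S) = Mul(Rational(1, 3), Pow(f, -1))
Add(Function('E')(-10, 80), Function('x')(126)) = Add(Mul(Rational(1, 3), Pow(-10, -1)), Mul(49, 126)) = Add(Mul(Rational(1, 3), Rational(-1, 10)), 6174) = Add(Rational(-1, 30), 6174) = Rational(185219, 30)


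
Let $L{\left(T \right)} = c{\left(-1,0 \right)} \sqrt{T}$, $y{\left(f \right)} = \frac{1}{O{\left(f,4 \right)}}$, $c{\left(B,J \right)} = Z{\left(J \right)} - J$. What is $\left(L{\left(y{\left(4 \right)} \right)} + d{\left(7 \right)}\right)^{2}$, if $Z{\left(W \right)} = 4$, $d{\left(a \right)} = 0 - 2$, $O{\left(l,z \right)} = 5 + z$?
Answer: $\frac{4}{9} \approx 0.44444$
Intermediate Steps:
$d{\left(a \right)} = -2$ ($d{\left(a \right)} = 0 - 2 = -2$)
$c{\left(B,J \right)} = 4 - J$
$y{\left(f \right)} = \frac{1}{9}$ ($y{\left(f \right)} = \frac{1}{5 + 4} = \frac{1}{9}$)
$L{\left(T \right)} = 4 \sqrt{T}$ ($L{\left(T \right)} = \left(4 - 0\right) \sqrt{T} = \left(4 + 0\right) \sqrt{T} = 4 \sqrt{T}$)
$\left(L{\left(y{\left(4 \right)} \right)} + d{\left(7 \right)}\right)^{2} = \left(\frac{4}{3} - 2\right)^{2} = \left(- \frac{2}{3}\right)^{2} = \frac{4}{9}$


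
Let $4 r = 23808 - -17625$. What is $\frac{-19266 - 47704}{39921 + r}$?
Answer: $- \frac{267880}{201117} \approx -1.332$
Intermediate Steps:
$r = \frac{41433}{4}$ ($r = \frac{23808 - -17625}{4} = \frac{23808 + 17625}{4} = \frac{1}{4} \cdot 41433 = \frac{41433}{4} \approx 10358.0$)
$\frac{-19266 - 47704}{39921 + r} = \frac{-19266 - 47704}{39921 + \frac{41433}{4}} = - \frac{66970}{\frac{201117}{4}} = \left(-66970\right) \frac{4}{201117} = - \frac{267880}{201117}$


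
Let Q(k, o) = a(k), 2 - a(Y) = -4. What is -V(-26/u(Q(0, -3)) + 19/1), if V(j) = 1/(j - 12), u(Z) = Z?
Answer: -3/8 ≈ -0.37500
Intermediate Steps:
a(Y) = 6 (a(Y) = 2 - 1*(-4) = 2 + 4 = 6)
Q(k, o) = 6
V(j) = 1/(-12 + j)
-V(-26/u(Q(0, -3)) + 19/1) = -1/(-12 + (-26/6 + 19/1)) = -1/(-12 + (-26*1/6 + 19*1)) = -1/(-12 + (-13/3 + 19)) = -1/(-12 + 44/3) = -1/8/3 = -1*3/8 = -3/8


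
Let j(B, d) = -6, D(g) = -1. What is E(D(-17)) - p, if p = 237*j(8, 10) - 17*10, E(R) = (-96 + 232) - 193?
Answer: 1535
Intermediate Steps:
E(R) = -57 (E(R) = 136 - 193 = -57)
p = -1592 (p = 237*(-6) - 17*10 = -1422 - 170 = -1592)
E(D(-17)) - p = -57 - 1*(-1592) = -57 + 1592 = 1535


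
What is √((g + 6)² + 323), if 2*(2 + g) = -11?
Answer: √1301/2 ≈ 18.035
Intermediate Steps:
g = -15/2 (g = -2 + (½)*(-11) = -2 - 11/2 = -15/2 ≈ -7.5000)
√((g + 6)² + 323) = √((-15/2 + 6)² + 323) = √((-3/2)² + 323) = √(9/4 + 323) = √(1301/4) = √1301/2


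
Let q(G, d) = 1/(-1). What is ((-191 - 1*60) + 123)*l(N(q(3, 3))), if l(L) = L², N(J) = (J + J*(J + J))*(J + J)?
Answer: -512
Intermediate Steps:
q(G, d) = -1
N(J) = 2*J*(J + 2*J²) (N(J) = (J + J*(2*J))*(2*J) = (J + 2*J²)*(2*J) = 2*J*(J + 2*J²))
((-191 - 1*60) + 123)*l(N(q(3, 3))) = ((-191 - 1*60) + 123)*((-1)²*(2 + 4*(-1)))² = ((-191 - 60) + 123)*(1*(2 - 4))² = (-251 + 123)*(1*(-2))² = -128*(-2)² = -128*4 = -512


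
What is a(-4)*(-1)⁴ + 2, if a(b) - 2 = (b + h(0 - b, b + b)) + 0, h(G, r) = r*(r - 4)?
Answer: 96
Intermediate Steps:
h(G, r) = r*(-4 + r)
a(b) = 2 + b + 2*b*(-4 + 2*b) (a(b) = 2 + ((b + (b + b)*(-4 + (b + b))) + 0) = 2 + ((b + (2*b)*(-4 + 2*b)) + 0) = 2 + ((b + 2*b*(-4 + 2*b)) + 0) = 2 + (b + 2*b*(-4 + 2*b)) = 2 + b + 2*b*(-4 + 2*b))
a(-4)*(-1)⁴ + 2 = (2 - 4 + 4*(-4)*(-2 - 4))*(-1)⁴ + 2 = (2 - 4 + 4*(-4)*(-6))*1 + 2 = (2 - 4 + 96)*1 + 2 = 94*1 + 2 = 94 + 2 = 96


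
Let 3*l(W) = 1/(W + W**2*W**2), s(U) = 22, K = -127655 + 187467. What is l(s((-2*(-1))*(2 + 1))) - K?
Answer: -42037907207/702834 ≈ -59812.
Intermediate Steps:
K = 59812
l(W) = 1/(3*(W + W**4)) (l(W) = 1/(3*(W + W**2*W**2)) = 1/(3*(W + W**4)))
l(s((-2*(-1))*(2 + 1))) - K = (1/3)/(22*(1 + 22**3)) - 1*59812 = (1/3)*(1/22)/(1 + 10648) - 59812 = (1/3)*(1/22)/10649 - 59812 = (1/3)*(1/22)*(1/10649) - 59812 = 1/702834 - 59812 = -42037907207/702834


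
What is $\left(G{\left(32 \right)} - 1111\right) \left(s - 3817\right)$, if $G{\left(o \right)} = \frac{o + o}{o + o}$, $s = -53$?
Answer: $4295700$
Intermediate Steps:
$G{\left(o \right)} = 1$ ($G{\left(o \right)} = \frac{2 o}{2 o} = 2 o \frac{1}{2 o} = 1$)
$\left(G{\left(32 \right)} - 1111\right) \left(s - 3817\right) = \left(1 - 1111\right) \left(-53 - 3817\right) = \left(-1110\right) \left(-3870\right) = 4295700$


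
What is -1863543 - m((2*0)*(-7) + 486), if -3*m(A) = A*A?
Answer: -1784811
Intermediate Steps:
m(A) = -A**2/3 (m(A) = -A*A/3 = -A**2/3)
-1863543 - m((2*0)*(-7) + 486) = -1863543 - (-1)*((2*0)*(-7) + 486)**2/3 = -1863543 - (-1)*(0*(-7) + 486)**2/3 = -1863543 - (-1)*(0 + 486)**2/3 = -1863543 - (-1)*486**2/3 = -1863543 - (-1)*236196/3 = -1863543 - 1*(-78732) = -1863543 + 78732 = -1784811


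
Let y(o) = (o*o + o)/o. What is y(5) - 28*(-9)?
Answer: 258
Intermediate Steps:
y(o) = (o + o**2)/o (y(o) = (o**2 + o)/o = (o + o**2)/o)
y(5) - 28*(-9) = (1 + 5) - 28*(-9) = 6 + 252 = 258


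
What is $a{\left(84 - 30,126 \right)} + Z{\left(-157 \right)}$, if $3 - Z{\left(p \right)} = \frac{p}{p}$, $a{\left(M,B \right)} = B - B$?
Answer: $2$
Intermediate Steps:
$a{\left(M,B \right)} = 0$
$Z{\left(p \right)} = 2$ ($Z{\left(p \right)} = 3 - \frac{p}{p} = 3 - 1 = 2$)
$a{\left(84 - 30,126 \right)} + Z{\left(-157 \right)} = 0 + 2 = 2$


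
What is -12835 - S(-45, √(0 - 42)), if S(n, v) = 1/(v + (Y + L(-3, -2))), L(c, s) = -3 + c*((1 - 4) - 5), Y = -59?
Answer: -9536386/743 + I*√42/1486 ≈ -12835.0 + 0.0043612*I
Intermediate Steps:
L(c, s) = -3 - 8*c (L(c, s) = -3 + c*(-3 - 5) = -3 + c*(-8) = -3 - 8*c)
S(n, v) = 1/(-38 + v) (S(n, v) = 1/(v + (-59 + (-3 - 8*(-3)))) = 1/(v + (-59 + (-3 + 24))) = 1/(v + (-59 + 21)) = 1/(v - 38) = 1/(-38 + v))
-12835 - S(-45, √(0 - 42)) = -12835 - 1/(-38 + √(0 - 42)) = -12835 - 1/(-38 + √(-42)) = -12835 - 1/(-38 + I*√42)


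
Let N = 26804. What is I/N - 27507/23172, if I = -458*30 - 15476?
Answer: -117857565/51758524 ≈ -2.2771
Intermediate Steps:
I = -29216 (I = -13740 - 15476 = -29216)
I/N - 27507/23172 = -29216/26804 - 27507/23172 = -29216*1/26804 - 27507*1/23172 = -7304/6701 - 9169/7724 = -117857565/51758524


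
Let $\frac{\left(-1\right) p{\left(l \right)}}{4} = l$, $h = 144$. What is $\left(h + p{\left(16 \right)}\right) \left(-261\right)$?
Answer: $-20880$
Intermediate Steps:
$p{\left(l \right)} = - 4 l$
$\left(h + p{\left(16 \right)}\right) \left(-261\right) = \left(144 - 64\right) \left(-261\right) = 80 \left(-261\right) = -20880$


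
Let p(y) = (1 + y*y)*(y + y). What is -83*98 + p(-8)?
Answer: -9174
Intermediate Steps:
p(y) = 2*y*(1 + y²) (p(y) = (1 + y²)*(2*y) = 2*y*(1 + y²))
-83*98 + p(-8) = -83*98 + 2*(-8)*(1 + (-8)²) = -8134 + 2*(-8)*(1 + 64) = -8134 + 2*(-8)*65 = -8134 - 1040 = -9174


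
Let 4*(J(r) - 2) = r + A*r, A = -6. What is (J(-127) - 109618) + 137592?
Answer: 112539/4 ≈ 28135.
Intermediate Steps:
J(r) = 2 - 5*r/4 (J(r) = 2 + (r - 6*r)/4 = 2 + (-5*r)/4 = 2 - 5*r/4)
(J(-127) - 109618) + 137592 = ((2 - 5/4*(-127)) - 109618) + 137592 = ((2 + 635/4) - 109618) + 137592 = (643/4 - 109618) + 137592 = -437829/4 + 137592 = 112539/4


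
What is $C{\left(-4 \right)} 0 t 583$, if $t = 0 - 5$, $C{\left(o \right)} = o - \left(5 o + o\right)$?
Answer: $0$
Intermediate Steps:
$C{\left(o \right)} = - 5 o$ ($C{\left(o \right)} = o - 6 o = - 5 o$)
$t = -5$
$C{\left(-4 \right)} 0 t 583 = \left(-5\right) \left(-4\right) 0 \left(-5\right) 583 = 20 \cdot 0 \left(-5\right) 583 = 0 \left(-5\right) 583 = 0 \cdot 583 = 0$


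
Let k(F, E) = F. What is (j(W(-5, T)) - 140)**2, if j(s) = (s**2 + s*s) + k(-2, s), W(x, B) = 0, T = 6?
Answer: 20164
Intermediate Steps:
j(s) = -2 + 2*s**2 (j(s) = (s**2 + s*s) - 2 = (s**2 + s**2) - 2 = 2*s**2 - 2 = -2 + 2*s**2)
(j(W(-5, T)) - 140)**2 = ((-2 + 2*0**2) - 140)**2 = ((-2 + 2*0) - 140)**2 = ((-2 + 0) - 140)**2 = (-2 - 140)**2 = (-142)**2 = 20164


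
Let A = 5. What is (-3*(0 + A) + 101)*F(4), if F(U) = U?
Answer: 344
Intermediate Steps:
(-3*(0 + A) + 101)*F(4) = (-3*(0 + 5) + 101)*4 = (-3*5 + 101)*4 = (-15 + 101)*4 = 86*4 = 344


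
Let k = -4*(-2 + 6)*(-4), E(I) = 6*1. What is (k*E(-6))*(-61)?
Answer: -23424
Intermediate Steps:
E(I) = 6
k = 64 (k = -4*4*(-4) = -16*(-4) = 64)
(k*E(-6))*(-61) = (64*6)*(-61) = 384*(-61) = -23424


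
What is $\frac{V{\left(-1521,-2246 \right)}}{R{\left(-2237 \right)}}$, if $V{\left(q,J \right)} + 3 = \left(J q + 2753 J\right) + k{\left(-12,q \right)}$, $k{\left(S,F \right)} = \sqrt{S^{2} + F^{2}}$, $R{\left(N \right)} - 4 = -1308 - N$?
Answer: $- \frac{2767075}{933} + \frac{\sqrt{257065}}{311} \approx -2964.2$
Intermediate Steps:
$R{\left(N \right)} = -1304 - N$ ($R{\left(N \right)} = 4 - \left(1308 + N\right) = -1304 - N$)
$k{\left(S,F \right)} = \sqrt{F^{2} + S^{2}}$
$V{\left(q,J \right)} = -3 + \sqrt{144 + q^{2}} + 2753 J + J q$ ($V{\left(q,J \right)} = -3 + \left(\left(J q + 2753 J\right) + \sqrt{q^{2} + \left(-12\right)^{2}}\right) = -3 + \left(\left(2753 J + J q\right) + \sqrt{q^{2} + 144}\right) = -3 + \left(\left(2753 J + J q\right) + \sqrt{144 + q^{2}}\right) = -3 + \left(\sqrt{144 + q^{2}} + 2753 J + J q\right) = -3 + \sqrt{144 + q^{2}} + 2753 J + J q$)
$\frac{V{\left(-1521,-2246 \right)}}{R{\left(-2237 \right)}} = \frac{-3 + \sqrt{144 + \left(-1521\right)^{2}} + 2753 \left(-2246\right) - -3416166}{-1304 - -2237} = \frac{-3 + \sqrt{144 + 2313441} - 6183238 + 3416166}{-1304 + 2237} = \frac{-3 + \sqrt{2313585} - 6183238 + 3416166}{933} = \left(-3 + 3 \sqrt{257065} - 6183238 + 3416166\right) \frac{1}{933} = \left(-2767075 + 3 \sqrt{257065}\right) \frac{1}{933} = - \frac{2767075}{933} + \frac{\sqrt{257065}}{311}$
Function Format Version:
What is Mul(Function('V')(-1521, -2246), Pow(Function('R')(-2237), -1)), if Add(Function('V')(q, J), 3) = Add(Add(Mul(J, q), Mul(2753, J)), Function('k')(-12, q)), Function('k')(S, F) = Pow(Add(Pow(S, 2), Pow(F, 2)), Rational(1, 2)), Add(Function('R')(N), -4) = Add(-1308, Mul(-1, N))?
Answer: Add(Rational(-2767075, 933), Mul(Rational(1, 311), Pow(257065, Rational(1, 2)))) ≈ -2964.2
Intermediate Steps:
Function('R')(N) = Add(-1304, Mul(-1, N)) (Function('R')(N) = Add(4, Add(-1308, Mul(-1, N))) = Add(-1304, Mul(-1, N)))
Function('k')(S, F) = Pow(Add(Pow(F, 2), Pow(S, 2)), Rational(1, 2))
Function('V')(q, J) = Add(-3, Pow(Add(144, Pow(q, 2)), Rational(1, 2)), Mul(2753, J), Mul(J, q)) (Function('V')(q, J) = Add(-3, Add(Add(Mul(J, q), Mul(2753, J)), Pow(Add(Pow(q, 2), Pow(-12, 2)), Rational(1, 2)))) = Add(-3, Add(Add(Mul(2753, J), Mul(J, q)), Pow(Add(Pow(q, 2), 144), Rational(1, 2)))) = Add(-3, Add(Add(Mul(2753, J), Mul(J, q)), Pow(Add(144, Pow(q, 2)), Rational(1, 2)))) = Add(-3, Add(Pow(Add(144, Pow(q, 2)), Rational(1, 2)), Mul(2753, J), Mul(J, q))) = Add(-3, Pow(Add(144, Pow(q, 2)), Rational(1, 2)), Mul(2753, J), Mul(J, q)))
Mul(Function('V')(-1521, -2246), Pow(Function('R')(-2237), -1)) = Mul(Add(-3, Pow(Add(144, Pow(-1521, 2)), Rational(1, 2)), Mul(2753, -2246), Mul(-2246, -1521)), Pow(Add(-1304, Mul(-1, -2237)), -1)) = Mul(Add(-3, Pow(Add(144, 2313441), Rational(1, 2)), -6183238, 3416166), Pow(Add(-1304, 2237), -1)) = Mul(Add(-3, Pow(2313585, Rational(1, 2)), -6183238, 3416166), Pow(933, -1)) = Mul(Add(-3, Mul(3, Pow(257065, Rational(1, 2))), -6183238, 3416166), Rational(1, 933)) = Mul(Add(-2767075, Mul(3, Pow(257065, Rational(1, 2)))), Rational(1, 933)) = Add(Rational(-2767075, 933), Mul(Rational(1, 311), Pow(257065, Rational(1, 2))))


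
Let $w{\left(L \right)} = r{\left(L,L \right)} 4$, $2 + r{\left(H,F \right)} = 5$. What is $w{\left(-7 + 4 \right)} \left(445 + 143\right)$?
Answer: $7056$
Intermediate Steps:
$r{\left(H,F \right)} = 3$ ($r{\left(H,F \right)} = -2 + 5 = 3$)
$w{\left(L \right)} = 12$ ($w{\left(L \right)} = 3 \cdot 4 = 12$)
$w{\left(-7 + 4 \right)} \left(445 + 143\right) = 12 \left(445 + 143\right) = 12 \cdot 588 = 7056$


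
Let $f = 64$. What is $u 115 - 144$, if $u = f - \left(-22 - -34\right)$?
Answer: $5836$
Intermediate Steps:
$u = 52$ ($u = 64 - \left(-22 - -34\right) = 64 - \left(-22 + 34\right) = 64 - 12 = 52$)
$u 115 - 144 = 52 \cdot 115 - 144 = 5980 - 144 = 5836$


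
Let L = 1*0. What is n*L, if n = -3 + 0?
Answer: 0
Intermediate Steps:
L = 0
n = -3
n*L = -3*0 = 0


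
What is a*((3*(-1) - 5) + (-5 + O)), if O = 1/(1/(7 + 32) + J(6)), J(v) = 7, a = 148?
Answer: -260702/137 ≈ -1902.9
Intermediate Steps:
O = 39/274 (O = 1/(1/(7 + 32) + 7) = 1/(1/39 + 7) = 1/(274/39) = 39/274 ≈ 0.14234)
a*((3*(-1) - 5) + (-5 + O)) = 148*((3*(-1) - 5) + (-5 + 39/274)) = 148*((-3 - 5) - 1331/274) = 148*(-8 - 1331/274) = 148*(-3523/274) = -260702/137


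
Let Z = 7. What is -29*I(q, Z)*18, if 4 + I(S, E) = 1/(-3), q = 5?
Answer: 2262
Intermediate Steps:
I(S, E) = -13/3 (I(S, E) = -4 + 1/(-3) = -4 + 1*(-1/3) = -4 - 1/3 = -13/3)
-29*I(q, Z)*18 = -29*(-13/3)*18 = (377/3)*18 = 2262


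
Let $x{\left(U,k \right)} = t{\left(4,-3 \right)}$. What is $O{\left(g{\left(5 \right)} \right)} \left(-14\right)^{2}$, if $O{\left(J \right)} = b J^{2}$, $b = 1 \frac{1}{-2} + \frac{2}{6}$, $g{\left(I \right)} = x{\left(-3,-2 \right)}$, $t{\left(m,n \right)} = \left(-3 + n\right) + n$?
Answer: $-2646$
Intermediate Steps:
$t{\left(m,n \right)} = -3 + 2 n$
$x{\left(U,k \right)} = -9$ ($x{\left(U,k \right)} = -3 + 2 \left(-3\right) = -3 - 6 = -9$)
$g{\left(I \right)} = -9$
$b = - \frac{1}{6}$ ($b = 1 \left(- \frac{1}{2}\right) + 2 \cdot \frac{1}{6} = - \frac{1}{2} + \frac{1}{3} = - \frac{1}{6} \approx -0.16667$)
$O{\left(J \right)} = - \frac{J^{2}}{6}$
$O{\left(g{\left(5 \right)} \right)} \left(-14\right)^{2} = - \frac{\left(-9\right)^{2}}{6} \left(-14\right)^{2} = \left(- \frac{1}{6}\right) 81 \cdot 196 = \left(- \frac{27}{2}\right) 196 = -2646$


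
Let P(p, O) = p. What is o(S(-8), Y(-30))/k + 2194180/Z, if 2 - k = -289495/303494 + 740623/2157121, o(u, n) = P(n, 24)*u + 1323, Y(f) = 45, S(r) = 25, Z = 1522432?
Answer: 3572603318695636891/3803960322113088 ≈ 939.18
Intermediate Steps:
o(u, n) = 1323 + n*u (o(u, n) = n*u + 1323 = 1323 + n*u)
k = 1709047668681/654673280774 (k = 2 - (-289495/303494 + 740623/2157121) = 2 - 1*(-399701107133/654673280774) = 2 + 399701107133/654673280774 = 1709047668681/654673280774 ≈ 2.6105)
o(S(-8), Y(-30))/k + 2194180/Z = (1323 + 45*25)/(1709047668681/654673280774) + 2194180/1522432 = (1323 + 1125)*(654673280774/1709047668681) + 2194180*(1/1522432) = 2448*(654673280774/1709047668681) + 548545/380608 = 178071132370528/189894185409 + 548545/380608 = 3572603318695636891/3803960322113088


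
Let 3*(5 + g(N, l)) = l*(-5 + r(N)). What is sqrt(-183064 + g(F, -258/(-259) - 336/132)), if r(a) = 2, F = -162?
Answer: 17*I*sqrt(5141598847)/2849 ≈ 427.86*I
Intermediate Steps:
g(N, l) = -5 - l (g(N, l) = -5 + (l*(-5 + 2))/3 = -5 + (l*(-3))/3 = -5 + (-3*l)/3 = -5 - l)
sqrt(-183064 + g(F, -258/(-259) - 336/132)) = sqrt(-183064 + (-5 - (-258/(-259) - 336/132))) = sqrt(-183064 + (-5 - (-258*(-1/259) - 336*1/132))) = sqrt(-183064 + (-5 - (258/259 - 28/11))) = sqrt(-183064 + (-5 - 1*(-4414/2849))) = sqrt(-183064 + (-5 + 4414/2849)) = sqrt(-183064 - 9831/2849) = sqrt(-521559167/2849) = 17*I*sqrt(5141598847)/2849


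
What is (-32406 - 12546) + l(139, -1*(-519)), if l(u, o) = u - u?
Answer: -44952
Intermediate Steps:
l(u, o) = 0
(-32406 - 12546) + l(139, -1*(-519)) = (-32406 - 12546) + 0 = -44952 + 0 = -44952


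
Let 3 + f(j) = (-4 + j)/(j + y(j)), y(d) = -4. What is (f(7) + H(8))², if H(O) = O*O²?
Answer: 260100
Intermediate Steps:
H(O) = O³
f(j) = -2 (f(j) = -3 + (-4 + j)/(j - 4) = -3 + (-4 + j)/(-4 + j) = -3 + 1 = -2)
(f(7) + H(8))² = (-2 + 8³)² = (-2 + 512)² = 510² = 260100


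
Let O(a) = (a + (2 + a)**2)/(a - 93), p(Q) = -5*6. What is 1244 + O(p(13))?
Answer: 152258/123 ≈ 1237.9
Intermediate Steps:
p(Q) = -30
O(a) = (a + (2 + a)**2)/(-93 + a)
1244 + O(p(13)) = 1244 + (-30 + (2 - 30)**2)/(-93 - 30) = 1244 + (-30 + (-28)**2)/(-123) = 1244 - (-30 + 784)/123 = 1244 - 1/123*754 = 1244 - 754/123 = 152258/123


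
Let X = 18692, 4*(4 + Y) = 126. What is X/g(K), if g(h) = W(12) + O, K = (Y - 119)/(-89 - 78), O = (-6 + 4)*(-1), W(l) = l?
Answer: 9346/7 ≈ 1335.1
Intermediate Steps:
Y = 55/2 (Y = -4 + (¼)*126 = -4 + 63/2 = 55/2 ≈ 27.500)
O = 2 (O = -2*(-1) = 2)
K = 183/334 (K = (55/2 - 119)/(-89 - 78) = -183/2/(-167) = -183/2*(-1/167) = 183/334 ≈ 0.54790)
g(h) = 14 (g(h) = 12 + 2 = 14)
X/g(K) = 18692/14 = 18692*(1/14) = 9346/7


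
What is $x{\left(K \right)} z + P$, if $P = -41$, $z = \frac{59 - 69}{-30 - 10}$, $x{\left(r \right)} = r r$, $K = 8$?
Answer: $-25$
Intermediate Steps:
$x{\left(r \right)} = r^{2}$
$z = \frac{1}{4}$ ($z = - \frac{10}{-40} = \left(-10\right) \left(- \frac{1}{40}\right) = \frac{1}{4} \approx 0.25$)
$x{\left(K \right)} z + P = 8^{2} \cdot \frac{1}{4} - 41 = 64 \cdot \frac{1}{4} - 41 = 16 - 41 = -25$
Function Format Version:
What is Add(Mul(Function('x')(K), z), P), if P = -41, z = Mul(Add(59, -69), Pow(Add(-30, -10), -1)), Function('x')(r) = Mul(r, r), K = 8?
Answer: -25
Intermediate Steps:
Function('x')(r) = Pow(r, 2)
z = Rational(1, 4) (z = Mul(-10, Pow(-40, -1)) = Mul(-10, Rational(-1, 40)) = Rational(1, 4) ≈ 0.25000)
Add(Mul(Function('x')(K), z), P) = Add(Mul(Pow(8, 2), Rational(1, 4)), -41) = Add(Mul(64, Rational(1, 4)), -41) = Add(16, -41) = -25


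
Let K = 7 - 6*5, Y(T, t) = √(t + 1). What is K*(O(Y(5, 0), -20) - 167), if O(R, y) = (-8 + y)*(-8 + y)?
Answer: -14191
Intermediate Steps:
Y(T, t) = √(1 + t)
O(R, y) = (-8 + y)²
K = -23 (K = 7 - 30 = -23)
K*(O(Y(5, 0), -20) - 167) = -23*((-8 - 20)² - 167) = -23*((-28)² - 167) = -23*(784 - 167) = -23*617 = -14191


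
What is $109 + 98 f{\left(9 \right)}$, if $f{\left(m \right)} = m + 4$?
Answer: $1383$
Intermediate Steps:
$f{\left(m \right)} = 4 + m$
$109 + 98 f{\left(9 \right)} = 109 + 98 \left(4 + 9\right) = 109 + 98 \cdot 13 = 109 + 1274 = 1383$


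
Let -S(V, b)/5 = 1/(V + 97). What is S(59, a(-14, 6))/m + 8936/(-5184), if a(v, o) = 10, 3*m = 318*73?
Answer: -14045471/8148114 ≈ -1.7238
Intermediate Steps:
m = 7738 (m = (318*73)/3 = (⅓)*23214 = 7738)
S(V, b) = -5/(97 + V) (S(V, b) = -5/(V + 97) = -5/(97 + V))
S(59, a(-14, 6))/m + 8936/(-5184) = -5/(97 + 59)/7738 + 8936/(-5184) = -5/156*(1/7738) + 8936*(-1/5184) = -5*1/156*(1/7738) - 1117/648 = -5/156*1/7738 - 1117/648 = -5/1207128 - 1117/648 = -14045471/8148114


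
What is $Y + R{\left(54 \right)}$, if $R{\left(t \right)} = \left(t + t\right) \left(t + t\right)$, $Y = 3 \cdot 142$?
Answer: $12090$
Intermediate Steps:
$Y = 426$
$R{\left(t \right)} = 4 t^{2}$ ($R{\left(t \right)} = 2 t 2 t = 4 t^{2}$)
$Y + R{\left(54 \right)} = 426 + 4 \cdot 54^{2} = 426 + 4 \cdot 2916 = 426 + 11664 = 12090$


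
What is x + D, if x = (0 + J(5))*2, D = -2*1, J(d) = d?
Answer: 8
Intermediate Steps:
D = -2
x = 10 (x = (0 + 5)*2 = 5*2 = 10)
x + D = 10 - 2 = 8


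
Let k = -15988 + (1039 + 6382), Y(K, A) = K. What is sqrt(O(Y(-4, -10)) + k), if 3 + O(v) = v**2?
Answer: I*sqrt(8554) ≈ 92.488*I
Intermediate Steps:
O(v) = -3 + v**2
k = -8567 (k = -15988 + 7421 = -8567)
sqrt(O(Y(-4, -10)) + k) = sqrt((-3 + (-4)**2) - 8567) = sqrt((-3 + 16) - 8567) = sqrt(13 - 8567) = sqrt(-8554) = I*sqrt(8554)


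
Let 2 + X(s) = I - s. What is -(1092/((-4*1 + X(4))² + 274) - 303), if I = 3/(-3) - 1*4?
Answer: 150105/499 ≈ 300.81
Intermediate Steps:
I = -5 (I = 3*(-⅓) - 4 = -1 - 4 = -5)
X(s) = -7 - s (X(s) = -2 + (-5 - s) = -7 - s)
-(1092/((-4*1 + X(4))² + 274) - 303) = -(1092/((-4*1 + (-7 - 1*4))² + 274) - 303) = -(1092/((-4 + (-7 - 4))² + 274) - 303) = -(1092/((-4 - 11)² + 274) - 303) = -(1092/((-15)² + 274) - 303) = -(1092/(225 + 274) - 303) = -(1092/499 - 303) = -1*(-150105/499) = 150105/499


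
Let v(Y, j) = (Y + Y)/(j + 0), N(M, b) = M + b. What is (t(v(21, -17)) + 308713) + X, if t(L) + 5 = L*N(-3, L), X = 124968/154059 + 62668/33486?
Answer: 76712760520917112/248483147631 ≈ 3.0872e+5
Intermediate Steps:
X = 2306541310/859803279 (X = 124968*(1/154059) + 62668*(1/33486) = 41656/51353 + 31334/16743 = 2306541310/859803279 ≈ 2.6826)
v(Y, j) = 2*Y/j (v(Y, j) = (2*Y)/j = 2*Y/j)
t(L) = -5 + L*(-3 + L)
(t(v(21, -17)) + 308713) + X = ((-5 + (2*21/(-17))*(-3 + 2*21/(-17))) + 308713) + 2306541310/859803279 = ((-5 + (2*21*(-1/17))*(-3 + 2*21*(-1/17))) + 308713) + 2306541310/859803279 = ((-5 - 42*(-3 - 42/17)/17) + 308713) + 2306541310/859803279 = ((-5 - 42/17*(-93/17)) + 308713) + 2306541310/859803279 = ((-5 + 3906/289) + 308713) + 2306541310/859803279 = (2461/289 + 308713) + 2306541310/859803279 = 89220518/289 + 2306541310/859803279 = 76712760520917112/248483147631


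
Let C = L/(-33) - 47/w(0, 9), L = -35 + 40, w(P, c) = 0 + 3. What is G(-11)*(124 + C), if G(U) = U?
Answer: -1190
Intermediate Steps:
w(P, c) = 3
L = 5
C = -174/11 (C = 5/(-33) - 47/3 = 5*(-1/33) - 47*⅓ = -5/33 - 47/3 = -174/11 ≈ -15.818)
G(-11)*(124 + C) = -11*(124 - 174/11) = -11*1190/11 = -1190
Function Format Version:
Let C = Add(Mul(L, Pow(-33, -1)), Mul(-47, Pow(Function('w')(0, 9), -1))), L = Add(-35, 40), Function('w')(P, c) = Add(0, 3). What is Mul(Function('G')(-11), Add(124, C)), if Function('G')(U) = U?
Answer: -1190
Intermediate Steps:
Function('w')(P, c) = 3
L = 5
C = Rational(-174, 11) (C = Add(Mul(5, Pow(-33, -1)), Mul(-47, Pow(3, -1))) = Add(Mul(5, Rational(-1, 33)), Mul(-47, Rational(1, 3))) = Add(Rational(-5, 33), Rational(-47, 3)) = Rational(-174, 11) ≈ -15.818)
Mul(Function('G')(-11), Add(124, C)) = Mul(-11, Add(124, Rational(-174, 11))) = Mul(-11, Rational(1190, 11)) = -1190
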